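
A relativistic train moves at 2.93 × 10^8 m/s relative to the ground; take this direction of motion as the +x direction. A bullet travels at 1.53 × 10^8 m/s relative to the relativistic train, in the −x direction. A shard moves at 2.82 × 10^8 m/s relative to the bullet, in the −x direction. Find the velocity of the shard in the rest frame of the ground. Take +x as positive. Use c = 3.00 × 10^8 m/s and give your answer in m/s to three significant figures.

-2.43 × 10^7 m/s

Apply u = (u' + v)/(1 + u'v/c²) successively, working outward toward the ground.
(Dividing each given speed by c = 3.00 × 10^8 m/s to work in units of c.)
Start: velocity of the relativistic train relative to the ground = 0.9767c.
Compose with the bullet (u' = -0.510 in the relativistic train frame): u_1 = (-0.510 + 0.977) / (1 + (-0.510)·0.977) = 0.4667/0.5019 = 0.9298.
Compose with the shard (u' = -0.940 in the bullet frame): u_2 = (-0.940 + 0.930) / (1 + (-0.940)·0.930) = -0.0102/0.1260 = -0.0810.
So u = -0.0810 × 3.00 × 10^8 m/s.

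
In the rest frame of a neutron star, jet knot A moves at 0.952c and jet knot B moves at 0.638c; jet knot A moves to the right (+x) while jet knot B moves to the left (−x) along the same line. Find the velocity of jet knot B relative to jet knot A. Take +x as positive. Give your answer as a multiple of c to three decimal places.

-0.989c

β_A = 0.952, β_B = -0.638.
Transform to A's frame with the inverse velocity-addition law: u' = (u − v)/(1 − uv/c²), taking u = β_B and v = β_A.
u' = (-0.638 − 0.952) / (1 − (0.952)(-0.638)) = -1.5900/1.6074 = -0.9892.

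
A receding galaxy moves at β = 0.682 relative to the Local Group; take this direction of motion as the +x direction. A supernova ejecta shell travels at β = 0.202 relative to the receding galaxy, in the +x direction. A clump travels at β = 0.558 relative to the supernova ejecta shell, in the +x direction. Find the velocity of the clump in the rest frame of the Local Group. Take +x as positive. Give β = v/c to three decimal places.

β = 0.931

Apply u = (u' + v)/(1 + u'v/c²) successively, working outward toward the Local Group.
Start: velocity of the receding galaxy relative to the Local Group = 0.6820c.
Compose with the supernova ejecta shell (u' = 0.202 in the receding galaxy frame): u_1 = (0.202 + 0.682) / (1 + 0.202·0.682) = 0.8840/1.1378 = 0.7770.
Compose with the clump (u' = 0.558 in the supernova ejecta shell frame): u_2 = (0.558 + 0.777) / (1 + 0.558·0.777) = 1.3350/1.4335 = 0.9312.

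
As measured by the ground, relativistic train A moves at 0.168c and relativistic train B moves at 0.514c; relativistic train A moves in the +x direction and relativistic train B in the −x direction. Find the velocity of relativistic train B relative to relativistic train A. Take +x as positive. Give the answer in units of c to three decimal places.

β_A = 0.168, β_B = -0.514.
Transform to A's frame with the inverse velocity-addition law: u' = (u − v)/(1 − uv/c²), taking u = β_B and v = β_A.
u' = (-0.514 − 0.168) / (1 − (0.168)(-0.514)) = -0.6820/1.0864 = -0.6278.

-0.628c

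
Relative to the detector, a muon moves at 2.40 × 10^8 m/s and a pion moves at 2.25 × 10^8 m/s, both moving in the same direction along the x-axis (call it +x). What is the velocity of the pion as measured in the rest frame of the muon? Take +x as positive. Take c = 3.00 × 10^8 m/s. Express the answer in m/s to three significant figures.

-3.75 × 10^7 m/s

β_A = 0.800, β_B = 0.750 (dividing each by c = 3.00 × 10^8 m/s).
Transform to A's frame with the inverse velocity-addition law: u' = (u − v)/(1 − uv/c²), taking u = β_B and v = β_A.
u' = (0.750 − 0.800) / (1 − (0.800)(0.750)) = -0.0500/0.4000 = -0.1250.
u' = -0.1250 × 3.00 × 10^8 m/s.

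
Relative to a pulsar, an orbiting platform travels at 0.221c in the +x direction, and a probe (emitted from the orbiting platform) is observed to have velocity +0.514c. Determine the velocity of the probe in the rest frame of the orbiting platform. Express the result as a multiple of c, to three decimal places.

+0.331c

Invert the composition law: u' = (u − v)/(1 − uv/c²).
u' = (0.514 − 0.221) / (1 − (0.514)(0.221)) = 0.2930/0.8864 = 0.3305.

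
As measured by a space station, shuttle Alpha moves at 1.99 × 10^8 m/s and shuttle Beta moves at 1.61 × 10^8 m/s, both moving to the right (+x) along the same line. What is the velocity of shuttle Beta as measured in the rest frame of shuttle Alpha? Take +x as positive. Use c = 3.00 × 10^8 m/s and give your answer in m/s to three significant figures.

β_A = 0.663, β_B = 0.537 (dividing each by c = 3.00 × 10^8 m/s).
Transform to A's frame with the inverse velocity-addition law: u' = (u − v)/(1 − uv/c²), taking u = β_B and v = β_A.
u' = (0.537 − 0.663) / (1 − (0.663)(0.537)) = -0.1267/0.6440 = -0.1967.
u' = -0.1967 × 3.00 × 10^8 m/s.

-5.90 × 10^7 m/s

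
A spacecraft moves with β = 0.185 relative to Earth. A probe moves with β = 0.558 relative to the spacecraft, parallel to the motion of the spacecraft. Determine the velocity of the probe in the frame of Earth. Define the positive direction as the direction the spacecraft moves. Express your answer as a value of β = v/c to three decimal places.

β = 0.673

With v = 0.185 and u' = 0.558 (in units of c),
u = (u' + v)/(1 + u'v/c²):
u = (0.558 + 0.185) / (1 + 0.558·0.185) = 0.7430/1.1032 = 0.6735
(Galilean addition would give +0.743c.)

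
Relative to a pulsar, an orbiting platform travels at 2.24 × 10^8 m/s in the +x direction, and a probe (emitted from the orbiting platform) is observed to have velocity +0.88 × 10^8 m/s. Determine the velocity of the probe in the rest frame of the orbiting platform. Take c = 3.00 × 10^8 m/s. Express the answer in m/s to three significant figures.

-1.74 × 10^8 m/s

v = 0.747c, u = 0.293c.
Invert the composition law: u' = (u − v)/(1 − uv/c²).
u' = (0.293 − 0.747) / (1 − (0.293)(0.747)) = -0.4533/0.7810 = -0.5805.
u' = -0.5805 × 3.00 × 10^8 m/s.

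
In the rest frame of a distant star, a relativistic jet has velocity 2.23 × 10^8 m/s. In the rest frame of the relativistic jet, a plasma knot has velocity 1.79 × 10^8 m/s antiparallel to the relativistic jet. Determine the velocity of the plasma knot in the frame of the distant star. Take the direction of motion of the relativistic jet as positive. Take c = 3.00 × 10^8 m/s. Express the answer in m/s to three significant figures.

+7.91 × 10^7 m/s

In units of c (dividing by 3.00 × 10^8 m/s): v = 0.743, u' = -0.597.
u = (u' + v)/(1 + u'v/c²):
u = (-0.597 + 0.743) / (1 + (-0.597)·0.743) = 0.1467/0.5565 = 0.2636
(Galilean addition would give +0.147c.)
Converting back: u = 0.2636 × 3.00 × 10^8 m/s.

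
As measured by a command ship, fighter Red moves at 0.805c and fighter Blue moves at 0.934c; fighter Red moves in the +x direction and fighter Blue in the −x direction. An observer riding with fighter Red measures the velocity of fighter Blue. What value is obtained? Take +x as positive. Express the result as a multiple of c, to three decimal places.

-0.993c

β_A = 0.805, β_B = -0.934.
Transform to A's frame with the inverse velocity-addition law: u' = (u − v)/(1 − uv/c²), taking u = β_B and v = β_A.
u' = (-0.934 − 0.805) / (1 − (0.805)(-0.934)) = -1.7390/1.7519 = -0.9927.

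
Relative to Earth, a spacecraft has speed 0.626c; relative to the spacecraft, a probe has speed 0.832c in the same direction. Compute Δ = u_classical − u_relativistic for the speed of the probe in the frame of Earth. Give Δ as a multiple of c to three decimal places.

Galilean: u_cl = 0.832 + 0.626 = 1.4580.
Relativistic: u_rel = (0.832 + 0.626) / (1 + 0.832·0.626) = 1.4580/1.5208 = 0.9587.
Δ = 1.4580 − 0.9587 = 0.4993.
(The classical prediction exceeds c; the relativistic result does not.)

Δ = 0.499c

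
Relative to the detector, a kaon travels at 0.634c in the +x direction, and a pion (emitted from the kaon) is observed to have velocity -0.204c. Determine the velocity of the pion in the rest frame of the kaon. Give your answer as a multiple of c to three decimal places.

Invert the composition law: u' = (u − v)/(1 − uv/c²).
u' = (-0.204 − 0.634) / (1 − (-0.204)(0.634)) = -0.8380/1.1293 = -0.7420.

-0.742c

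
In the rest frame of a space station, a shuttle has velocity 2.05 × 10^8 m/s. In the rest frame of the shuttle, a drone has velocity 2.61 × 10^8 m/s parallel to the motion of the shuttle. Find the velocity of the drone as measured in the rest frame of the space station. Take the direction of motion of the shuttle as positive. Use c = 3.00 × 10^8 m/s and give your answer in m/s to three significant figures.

2.92 × 10^8 m/s

In units of c (dividing by 3.00 × 10^8 m/s): v = 0.683, u' = 0.870.
u = (u' + v)/(1 + u'v/c²):
u = (0.870 + 0.683) / (1 + 0.870·0.683) = 1.5533/1.5945 = 0.9742
(Galilean addition would give +1.553c, exceeding c.)
Converting back: u = 0.9742 × 3.00 × 10^8 m/s.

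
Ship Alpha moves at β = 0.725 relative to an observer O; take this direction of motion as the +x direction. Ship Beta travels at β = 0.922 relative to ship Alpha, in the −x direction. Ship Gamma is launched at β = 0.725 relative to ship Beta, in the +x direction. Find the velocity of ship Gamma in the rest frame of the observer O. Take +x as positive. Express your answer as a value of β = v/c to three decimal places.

Apply u = (u' + v)/(1 + u'v/c²) successively, working outward toward the observer O.
Start: velocity of ship Alpha relative to the observer O = 0.7250c.
Compose with ship Beta (u' = -0.922 in ship Alpha frame): u_1 = (-0.922 + 0.725) / (1 + (-0.922)·0.725) = -0.1970/0.3316 = -0.5942.
Compose with ship Gamma (u' = 0.725 in ship Beta frame): u_2 = (0.725 + (-0.594)) / (1 + 0.725·(-0.594)) = 0.1308/0.5692 = 0.2298.

β = +0.230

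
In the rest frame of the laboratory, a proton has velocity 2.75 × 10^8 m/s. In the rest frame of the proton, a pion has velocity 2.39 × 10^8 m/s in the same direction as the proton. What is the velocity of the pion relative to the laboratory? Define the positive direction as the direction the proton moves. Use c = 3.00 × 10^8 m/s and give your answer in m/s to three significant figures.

2.97 × 10^8 m/s

In units of c (dividing by 3.00 × 10^8 m/s): v = 0.917, u' = 0.797.
u = (u' + v)/(1 + u'v/c²):
u = (0.797 + 0.917) / (1 + 0.797·0.917) = 1.7133/1.7303 = 0.9902
(Galilean addition would give +1.713c, exceeding c.)
Converting back: u = 0.9902 × 3.00 × 10^8 m/s.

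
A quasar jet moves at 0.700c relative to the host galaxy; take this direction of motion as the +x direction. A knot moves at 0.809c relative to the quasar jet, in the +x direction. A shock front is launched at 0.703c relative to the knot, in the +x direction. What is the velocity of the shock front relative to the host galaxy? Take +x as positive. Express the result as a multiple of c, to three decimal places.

0.994c

Apply u = (u' + v)/(1 + u'v/c²) successively, working outward toward the host galaxy.
Start: velocity of the quasar jet relative to the host galaxy = 0.7000c.
Compose with the knot (u' = 0.809 in the quasar jet frame): u_1 = (0.809 + 0.700) / (1 + 0.809·0.700) = 1.5090/1.5663 = 0.9634.
Compose with the shock front (u' = 0.703 in the knot frame): u_2 = (0.703 + 0.963) / (1 + 0.703·0.963) = 1.6664/1.6773 = 0.9935.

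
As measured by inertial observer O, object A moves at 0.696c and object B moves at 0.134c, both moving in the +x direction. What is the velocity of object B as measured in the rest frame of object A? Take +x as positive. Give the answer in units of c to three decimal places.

β_A = 0.696, β_B = 0.134.
Transform to A's frame with the inverse velocity-addition law: u' = (u − v)/(1 − uv/c²), taking u = β_B and v = β_A.
u' = (0.134 − 0.696) / (1 − (0.696)(0.134)) = -0.5620/0.9067 = -0.6198.

-0.620c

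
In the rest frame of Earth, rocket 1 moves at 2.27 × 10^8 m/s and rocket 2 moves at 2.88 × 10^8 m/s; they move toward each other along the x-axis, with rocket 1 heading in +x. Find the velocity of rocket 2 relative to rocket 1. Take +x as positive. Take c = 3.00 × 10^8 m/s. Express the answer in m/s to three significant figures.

β_A = 0.757, β_B = -0.960 (dividing each by c = 3.00 × 10^8 m/s).
Transform to A's frame with the inverse velocity-addition law: u' = (u − v)/(1 − uv/c²), taking u = β_B and v = β_A.
u' = (-0.960 − 0.757) / (1 − (0.757)(-0.960)) = -1.7167/1.7264 = -0.9944.
u' = -0.9944 × 3.00 × 10^8 m/s.

-2.98 × 10^8 m/s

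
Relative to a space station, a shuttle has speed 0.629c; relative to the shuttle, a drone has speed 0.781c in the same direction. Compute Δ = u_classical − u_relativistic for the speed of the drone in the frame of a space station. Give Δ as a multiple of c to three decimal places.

Δ = 0.464c

Galilean: u_cl = 0.781 + 0.629 = 1.4100.
Relativistic: u_rel = (0.781 + 0.629) / (1 + 0.781·0.629) = 1.4100/1.4912 = 0.9455.
Δ = 1.4100 − 0.9455 = 0.4645.
(The classical prediction exceeds c; the relativistic result does not.)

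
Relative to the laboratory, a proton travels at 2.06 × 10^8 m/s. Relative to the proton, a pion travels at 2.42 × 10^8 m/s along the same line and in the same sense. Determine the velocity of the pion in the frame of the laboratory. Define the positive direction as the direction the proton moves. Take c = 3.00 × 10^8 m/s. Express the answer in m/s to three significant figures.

In units of c (dividing by 3.00 × 10^8 m/s): v = 0.687, u' = 0.807.
u = (u' + v)/(1 + u'v/c²):
u = (0.807 + 0.687) / (1 + 0.807·0.687) = 1.4933/1.5539 = 0.9610
(Galilean addition would give +1.493c, exceeding c.)
Converting back: u = 0.9610 × 3.00 × 10^8 m/s.

2.88 × 10^8 m/s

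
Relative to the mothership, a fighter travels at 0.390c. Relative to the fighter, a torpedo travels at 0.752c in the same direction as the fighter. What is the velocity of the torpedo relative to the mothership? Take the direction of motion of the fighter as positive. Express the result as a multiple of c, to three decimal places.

With v = 0.390 and u' = 0.752 (in units of c),
u = (u' + v)/(1 + u'v/c²):
u = (0.752 + 0.390) / (1 + 0.752·0.390) = 1.1420/1.2933 = 0.8830
(Galilean addition would give +1.142c, exceeding c.)

0.883c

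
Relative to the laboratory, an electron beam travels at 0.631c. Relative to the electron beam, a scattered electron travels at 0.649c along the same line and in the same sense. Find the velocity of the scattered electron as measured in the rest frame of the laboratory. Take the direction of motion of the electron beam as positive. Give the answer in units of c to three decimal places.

With v = 0.631 and u' = 0.649 (in units of c),
u = (u' + v)/(1 + u'v/c²):
u = (0.649 + 0.631) / (1 + 0.649·0.631) = 1.2800/1.4095 = 0.9081

0.908c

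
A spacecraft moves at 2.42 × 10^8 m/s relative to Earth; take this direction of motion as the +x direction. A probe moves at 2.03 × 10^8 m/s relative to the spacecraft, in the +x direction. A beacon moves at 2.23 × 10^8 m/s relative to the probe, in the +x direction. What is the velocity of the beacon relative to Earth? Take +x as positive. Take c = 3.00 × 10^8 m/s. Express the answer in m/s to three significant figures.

2.98 × 10^8 m/s

Apply u = (u' + v)/(1 + u'v/c²) successively, working outward toward Earth.
(Dividing each given speed by c = 3.00 × 10^8 m/s to work in units of c.)
Start: velocity of the spacecraft relative to Earth = 0.8067c.
Compose with the probe (u' = 0.677 in the spacecraft frame): u_1 = (0.677 + 0.807) / (1 + 0.677·0.807) = 1.4833/1.5458 = 0.9596.
Compose with the beacon (u' = 0.743 in the probe frame): u_2 = (0.743 + 0.960) / (1 + 0.743·0.960) = 1.7029/1.7133 = 0.9939.
So u = 0.9939 × 3.00 × 10^8 m/s.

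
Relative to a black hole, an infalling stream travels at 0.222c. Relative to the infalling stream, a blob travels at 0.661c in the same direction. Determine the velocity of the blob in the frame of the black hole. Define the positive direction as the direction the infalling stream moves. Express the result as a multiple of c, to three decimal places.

0.770c

With v = 0.222 and u' = 0.661 (in units of c),
u = (u' + v)/(1 + u'v/c²):
u = (0.661 + 0.222) / (1 + 0.661·0.222) = 0.8830/1.1467 = 0.7700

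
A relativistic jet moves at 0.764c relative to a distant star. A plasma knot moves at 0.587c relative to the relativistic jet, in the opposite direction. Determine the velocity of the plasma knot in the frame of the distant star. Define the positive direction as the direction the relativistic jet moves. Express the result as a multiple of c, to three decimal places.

+0.321c

With v = 0.764 and u' = -0.587 (in units of c),
u = (u' + v)/(1 + u'v/c²):
u = (-0.587 + 0.764) / (1 + (-0.587)·0.764) = 0.1770/0.5515 = 0.3209
(Galilean addition would give +0.177c.)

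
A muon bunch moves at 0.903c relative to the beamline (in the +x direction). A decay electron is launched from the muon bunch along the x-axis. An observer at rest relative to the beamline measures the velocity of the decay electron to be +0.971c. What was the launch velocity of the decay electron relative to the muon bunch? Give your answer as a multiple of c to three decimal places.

Invert the composition law: u' = (u − v)/(1 − uv/c²).
u' = (0.971 − 0.903) / (1 − (0.971)(0.903)) = 0.0680/0.1232 = 0.5520.

+0.552c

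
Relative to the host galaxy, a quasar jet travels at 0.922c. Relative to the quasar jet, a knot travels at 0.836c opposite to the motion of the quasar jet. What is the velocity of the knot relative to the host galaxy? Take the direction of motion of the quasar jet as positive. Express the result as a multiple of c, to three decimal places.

+0.375c

With v = 0.922 and u' = -0.836 (in units of c),
u = (u' + v)/(1 + u'v/c²):
u = (-0.836 + 0.922) / (1 + (-0.836)·0.922) = 0.0860/0.2292 = 0.3752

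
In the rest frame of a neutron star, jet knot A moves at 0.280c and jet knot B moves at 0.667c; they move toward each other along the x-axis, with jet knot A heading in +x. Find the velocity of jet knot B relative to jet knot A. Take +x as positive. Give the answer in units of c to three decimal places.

β_A = 0.280, β_B = -0.667.
Transform to A's frame with the inverse velocity-addition law: u' = (u − v)/(1 − uv/c²), taking u = β_B and v = β_A.
u' = (-0.667 − 0.280) / (1 − (0.280)(-0.667)) = -0.9470/1.1868 = -0.7980.

-0.798c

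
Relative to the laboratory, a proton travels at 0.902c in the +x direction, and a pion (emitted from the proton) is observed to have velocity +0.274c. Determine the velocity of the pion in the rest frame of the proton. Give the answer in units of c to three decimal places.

-0.834c

Invert the composition law: u' = (u − v)/(1 − uv/c²).
u' = (0.274 − 0.902) / (1 − (0.274)(0.902)) = -0.6280/0.7529 = -0.8342.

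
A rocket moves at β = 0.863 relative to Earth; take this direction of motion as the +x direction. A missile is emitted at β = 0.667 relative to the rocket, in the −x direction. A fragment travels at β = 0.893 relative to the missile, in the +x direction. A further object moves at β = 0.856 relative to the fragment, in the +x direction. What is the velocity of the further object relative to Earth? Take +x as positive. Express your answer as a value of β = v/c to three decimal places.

Apply u = (u' + v)/(1 + u'v/c²) successively, working outward toward Earth.
Start: velocity of the rocket relative to Earth = 0.8630c.
Compose with the missile (u' = -0.667 in the rocket frame): u_1 = (-0.667 + 0.863) / (1 + (-0.667)·0.863) = 0.1960/0.4244 = 0.4619.
Compose with the fragment (u' = 0.893 in the missile frame): u_2 = (0.893 + 0.462) / (1 + 0.893·0.462) = 1.3549/1.4124 = 0.9592.
Compose with the further object (u' = 0.856 in the fragment frame): u_3 = (0.856 + 0.959) / (1 + 0.856·0.959) = 1.8152/1.8211 = 0.9968.

β = +0.997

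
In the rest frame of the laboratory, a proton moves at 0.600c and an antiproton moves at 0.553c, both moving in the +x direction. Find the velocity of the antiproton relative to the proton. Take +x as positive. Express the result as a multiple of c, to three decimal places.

β_A = 0.600, β_B = 0.553.
Transform to A's frame with the inverse velocity-addition law: u' = (u − v)/(1 − uv/c²), taking u = β_B and v = β_A.
u' = (0.553 − 0.600) / (1 − (0.600)(0.553)) = -0.0470/0.6682 = -0.0703.

-0.070c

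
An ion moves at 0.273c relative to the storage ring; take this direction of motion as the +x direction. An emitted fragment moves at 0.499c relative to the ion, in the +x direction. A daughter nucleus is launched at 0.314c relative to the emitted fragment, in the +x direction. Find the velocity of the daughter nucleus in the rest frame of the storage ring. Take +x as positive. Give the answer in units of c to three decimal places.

Apply u = (u' + v)/(1 + u'v/c²) successively, working outward toward the storage ring.
Start: velocity of the ion relative to the storage ring = 0.2730c.
Compose with the emitted fragment (u' = 0.499 in the ion frame): u_1 = (0.499 + 0.273) / (1 + 0.499·0.273) = 0.7720/1.1362 = 0.6794.
Compose with the daughter nucleus (u' = 0.314 in the emitted fragment frame): u_2 = (0.314 + 0.679) / (1 + 0.314·0.679) = 0.9934/1.2133 = 0.8188.

0.819c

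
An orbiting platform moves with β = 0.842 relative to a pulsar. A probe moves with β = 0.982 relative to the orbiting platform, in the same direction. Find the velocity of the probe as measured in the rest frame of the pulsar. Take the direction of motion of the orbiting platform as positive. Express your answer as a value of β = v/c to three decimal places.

With v = 0.842 and u' = 0.982 (in units of c),
u = (u' + v)/(1 + u'v/c²):
u = (0.982 + 0.842) / (1 + 0.982·0.842) = 1.8240/1.8268 = 0.9984
(Galilean addition would give +1.824c, exceeding c.)

β = 0.998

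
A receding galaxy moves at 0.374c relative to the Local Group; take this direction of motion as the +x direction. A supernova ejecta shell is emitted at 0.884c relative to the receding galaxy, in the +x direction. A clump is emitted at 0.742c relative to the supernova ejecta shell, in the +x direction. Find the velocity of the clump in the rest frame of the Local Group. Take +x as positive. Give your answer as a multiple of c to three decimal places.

Apply u = (u' + v)/(1 + u'v/c²) successively, working outward toward the Local Group.
Start: velocity of the receding galaxy relative to the Local Group = 0.3740c.
Compose with the supernova ejecta shell (u' = 0.884 in the receding galaxy frame): u_1 = (0.884 + 0.374) / (1 + 0.884·0.374) = 1.2580/1.3306 = 0.9454.
Compose with the clump (u' = 0.742 in the supernova ejecta shell frame): u_2 = (0.742 + 0.945) / (1 + 0.742·0.945) = 1.6874/1.7015 = 0.9917.

0.992c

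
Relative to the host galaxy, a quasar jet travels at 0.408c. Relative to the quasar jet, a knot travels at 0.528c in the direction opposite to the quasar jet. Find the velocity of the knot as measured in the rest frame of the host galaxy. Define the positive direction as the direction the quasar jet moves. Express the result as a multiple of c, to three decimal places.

-0.153c

With v = 0.408 and u' = -0.528 (in units of c),
u = (u' + v)/(1 + u'v/c²):
u = (-0.528 + 0.408) / (1 + (-0.528)·0.408) = -0.1200/0.7846 = -0.1529
(Galilean addition would give -0.120c.)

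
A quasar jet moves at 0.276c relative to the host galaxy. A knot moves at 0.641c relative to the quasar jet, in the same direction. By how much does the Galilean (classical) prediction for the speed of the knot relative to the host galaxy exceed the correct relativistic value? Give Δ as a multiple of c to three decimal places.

Galilean: u_cl = 0.641 + 0.276 = 0.9170.
Relativistic: u_rel = (0.641 + 0.276) / (1 + 0.641·0.276) = 0.9170/1.1769 = 0.7792.
Δ = 0.9170 − 0.7792 = 0.1378.

Δ = 0.138c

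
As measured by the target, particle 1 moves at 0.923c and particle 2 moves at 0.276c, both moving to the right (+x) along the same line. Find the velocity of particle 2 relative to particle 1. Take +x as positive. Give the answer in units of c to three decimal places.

-0.868c

β_A = 0.923, β_B = 0.276.
Transform to A's frame with the inverse velocity-addition law: u' = (u − v)/(1 − uv/c²), taking u = β_B and v = β_A.
u' = (0.276 − 0.923) / (1 − (0.923)(0.276)) = -0.6470/0.7453 = -0.8682.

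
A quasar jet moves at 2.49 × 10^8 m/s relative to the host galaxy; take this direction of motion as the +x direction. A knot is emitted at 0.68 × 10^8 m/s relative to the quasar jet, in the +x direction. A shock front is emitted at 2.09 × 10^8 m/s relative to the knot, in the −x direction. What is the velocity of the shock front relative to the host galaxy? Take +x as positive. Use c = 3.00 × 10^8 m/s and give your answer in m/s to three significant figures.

Apply u = (u' + v)/(1 + u'v/c²) successively, working outward toward the host galaxy.
(Dividing each given speed by c = 3.00 × 10^8 m/s to work in units of c.)
Start: velocity of the quasar jet relative to the host galaxy = 0.8300c.
Compose with the knot (u' = 0.227 in the quasar jet frame): u_1 = (0.227 + 0.830) / (1 + 0.227·0.830) = 1.0567/1.1881 = 0.8894.
Compose with the shock front (u' = -0.697 in the knot frame): u_2 = (-0.697 + 0.889) / (1 + (-0.697)·0.889) = 0.1927/0.3804 = 0.5065.
So u = 0.5065 × 3.00 × 10^8 m/s.

+1.52 × 10^8 m/s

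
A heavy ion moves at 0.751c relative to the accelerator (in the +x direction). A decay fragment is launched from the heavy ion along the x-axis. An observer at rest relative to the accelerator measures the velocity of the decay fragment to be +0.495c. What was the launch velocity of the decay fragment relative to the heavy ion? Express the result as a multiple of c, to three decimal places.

Invert the composition law: u' = (u − v)/(1 − uv/c²).
u' = (0.495 − 0.751) / (1 − (0.495)(0.751)) = -0.2560/0.6283 = -0.4075.

-0.407c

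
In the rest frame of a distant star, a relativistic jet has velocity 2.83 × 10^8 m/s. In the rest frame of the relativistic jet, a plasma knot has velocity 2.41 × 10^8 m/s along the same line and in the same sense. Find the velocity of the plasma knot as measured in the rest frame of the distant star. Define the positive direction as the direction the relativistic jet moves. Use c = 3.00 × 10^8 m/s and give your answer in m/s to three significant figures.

2.98 × 10^8 m/s

In units of c (dividing by 3.00 × 10^8 m/s): v = 0.943, u' = 0.803.
u = (u' + v)/(1 + u'v/c²):
u = (0.803 + 0.943) / (1 + 0.803·0.943) = 1.7467/1.7578 = 0.9937
(Galilean addition would give +1.747c, exceeding c.)
Converting back: u = 0.9937 × 3.00 × 10^8 m/s.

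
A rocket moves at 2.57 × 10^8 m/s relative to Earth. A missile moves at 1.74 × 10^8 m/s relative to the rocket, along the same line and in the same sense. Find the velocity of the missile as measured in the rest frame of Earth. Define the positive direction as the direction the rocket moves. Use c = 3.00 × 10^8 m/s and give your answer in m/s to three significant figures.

2.88 × 10^8 m/s

In units of c (dividing by 3.00 × 10^8 m/s): v = 0.857, u' = 0.580.
u = (u' + v)/(1 + u'v/c²):
u = (0.580 + 0.857) / (1 + 0.580·0.857) = 1.4367/1.4969 = 0.9598
(Galilean addition would give +1.437c, exceeding c.)
Converting back: u = 0.9598 × 3.00 × 10^8 m/s.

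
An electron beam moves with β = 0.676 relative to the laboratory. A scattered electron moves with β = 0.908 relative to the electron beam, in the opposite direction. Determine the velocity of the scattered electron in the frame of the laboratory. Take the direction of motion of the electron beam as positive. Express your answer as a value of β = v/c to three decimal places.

With v = 0.676 and u' = -0.908 (in units of c),
u = (u' + v)/(1 + u'v/c²):
u = (-0.908 + 0.676) / (1 + (-0.908)·0.676) = -0.2320/0.3862 = -0.6007

β = -0.601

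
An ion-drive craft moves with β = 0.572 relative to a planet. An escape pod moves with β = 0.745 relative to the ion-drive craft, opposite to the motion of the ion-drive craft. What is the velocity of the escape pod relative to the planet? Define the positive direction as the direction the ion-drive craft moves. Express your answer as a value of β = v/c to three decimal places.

β = -0.301

With v = 0.572 and u' = -0.745 (in units of c),
u = (u' + v)/(1 + u'v/c²):
u = (-0.745 + 0.572) / (1 + (-0.745)·0.572) = -0.1730/0.5739 = -0.3015
(Galilean addition would give -0.173c.)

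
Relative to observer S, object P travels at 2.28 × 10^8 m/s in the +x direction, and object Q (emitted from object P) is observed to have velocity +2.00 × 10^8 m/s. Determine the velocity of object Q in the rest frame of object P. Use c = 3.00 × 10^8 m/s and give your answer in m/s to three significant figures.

-5.68 × 10^7 m/s

v = 0.760c, u = 0.667c.
Invert the composition law: u' = (u − v)/(1 − uv/c²).
u' = (0.667 − 0.760) / (1 − (0.667)(0.760)) = -0.0933/0.4933 = -0.1892.
u' = -0.1892 × 3.00 × 10^8 m/s.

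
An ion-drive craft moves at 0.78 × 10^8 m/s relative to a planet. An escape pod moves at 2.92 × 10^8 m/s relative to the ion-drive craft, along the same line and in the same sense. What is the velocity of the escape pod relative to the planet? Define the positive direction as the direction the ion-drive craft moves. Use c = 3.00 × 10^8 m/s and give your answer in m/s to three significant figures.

2.95 × 10^8 m/s

In units of c (dividing by 3.00 × 10^8 m/s): v = 0.260, u' = 0.973.
u = (u' + v)/(1 + u'v/c²):
u = (0.973 + 0.260) / (1 + 0.973·0.260) = 1.2333/1.2531 = 0.9843
Converting back: u = 0.9843 × 3.00 × 10^8 m/s.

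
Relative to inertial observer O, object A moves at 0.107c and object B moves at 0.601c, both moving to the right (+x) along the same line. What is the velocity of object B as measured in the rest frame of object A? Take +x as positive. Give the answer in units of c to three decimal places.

+0.528c

β_A = 0.107, β_B = 0.601.
Transform to A's frame with the inverse velocity-addition law: u' = (u − v)/(1 − uv/c²), taking u = β_B and v = β_A.
u' = (0.601 − 0.107) / (1 − (0.107)(0.601)) = 0.4940/0.9357 = 0.5280.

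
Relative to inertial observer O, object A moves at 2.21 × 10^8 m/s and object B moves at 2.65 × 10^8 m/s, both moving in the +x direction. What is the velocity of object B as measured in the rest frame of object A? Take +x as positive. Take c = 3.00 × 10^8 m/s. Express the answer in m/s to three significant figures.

+1.26 × 10^8 m/s

β_A = 0.737, β_B = 0.883 (dividing each by c = 3.00 × 10^8 m/s).
Transform to A's frame with the inverse velocity-addition law: u' = (u − v)/(1 − uv/c²), taking u = β_B and v = β_A.
u' = (0.883 − 0.737) / (1 − (0.737)(0.883)) = 0.1467/0.3493 = 0.4199.
u' = 0.4199 × 3.00 × 10^8 m/s.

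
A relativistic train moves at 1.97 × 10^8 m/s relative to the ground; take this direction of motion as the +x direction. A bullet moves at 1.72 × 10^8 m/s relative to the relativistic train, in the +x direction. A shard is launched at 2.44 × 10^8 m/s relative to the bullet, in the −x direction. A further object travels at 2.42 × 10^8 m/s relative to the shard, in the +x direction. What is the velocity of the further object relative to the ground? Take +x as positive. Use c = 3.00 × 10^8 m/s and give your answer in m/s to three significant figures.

Apply u = (u' + v)/(1 + u'v/c²) successively, working outward toward the ground.
(Dividing each given speed by c = 3.00 × 10^8 m/s to work in units of c.)
Start: velocity of the relativistic train relative to the ground = 0.6567c.
Compose with the bullet (u' = 0.573 in the relativistic train frame): u_1 = (0.573 + 0.657) / (1 + 0.573·0.657) = 1.2300/1.3765 = 0.8936.
Compose with the shard (u' = -0.813 in the bullet frame): u_2 = (-0.813 + 0.894) / (1 + (-0.813)·0.894) = 0.0802/0.2732 = 0.2937.
Compose with the further object (u' = 0.807 in the shard frame): u_3 = (0.807 + 0.294) / (1 + 0.807·0.294) = 1.1004/1.2369 = 0.8896.
So u = 0.8896 × 3.00 × 10^8 m/s.

+2.67 × 10^8 m/s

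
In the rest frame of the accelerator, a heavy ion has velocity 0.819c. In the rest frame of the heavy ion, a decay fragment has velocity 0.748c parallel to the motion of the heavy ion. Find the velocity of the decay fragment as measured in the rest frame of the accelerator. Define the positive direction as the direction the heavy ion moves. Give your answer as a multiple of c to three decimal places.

With v = 0.819 and u' = 0.748 (in units of c),
u = (u' + v)/(1 + u'v/c²):
u = (0.748 + 0.819) / (1 + 0.748·0.819) = 1.5670/1.6126 = 0.9717

0.972c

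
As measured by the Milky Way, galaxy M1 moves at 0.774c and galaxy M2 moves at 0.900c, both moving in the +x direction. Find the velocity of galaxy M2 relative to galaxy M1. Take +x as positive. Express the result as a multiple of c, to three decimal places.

+0.415c

β_A = 0.774, β_B = 0.900.
Transform to A's frame with the inverse velocity-addition law: u' = (u − v)/(1 − uv/c²), taking u = β_B and v = β_A.
u' = (0.900 − 0.774) / (1 − (0.774)(0.900)) = 0.1260/0.3034 = 0.4153.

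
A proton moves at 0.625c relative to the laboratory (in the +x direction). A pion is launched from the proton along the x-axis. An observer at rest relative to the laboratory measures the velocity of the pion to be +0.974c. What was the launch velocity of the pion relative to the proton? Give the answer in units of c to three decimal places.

Invert the composition law: u' = (u − v)/(1 − uv/c²).
u' = (0.974 − 0.625) / (1 − (0.974)(0.625)) = 0.3490/0.3912 = 0.8920.

+0.892c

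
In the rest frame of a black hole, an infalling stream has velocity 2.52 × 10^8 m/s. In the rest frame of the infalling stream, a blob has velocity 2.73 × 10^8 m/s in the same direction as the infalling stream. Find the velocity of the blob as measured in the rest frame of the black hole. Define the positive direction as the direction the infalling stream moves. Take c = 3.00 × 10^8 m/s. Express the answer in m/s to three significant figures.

In units of c (dividing by 3.00 × 10^8 m/s): v = 0.840, u' = 0.910.
u = (u' + v)/(1 + u'v/c²):
u = (0.910 + 0.840) / (1 + 0.910·0.840) = 1.7500/1.7644 = 0.9918
Converting back: u = 0.9918 × 3.00 × 10^8 m/s.

2.98 × 10^8 m/s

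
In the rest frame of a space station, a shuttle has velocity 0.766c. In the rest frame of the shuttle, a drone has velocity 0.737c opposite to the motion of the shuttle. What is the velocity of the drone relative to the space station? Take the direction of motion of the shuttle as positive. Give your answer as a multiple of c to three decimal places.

+0.067c

With v = 0.766 and u' = -0.737 (in units of c),
u = (u' + v)/(1 + u'v/c²):
u = (-0.737 + 0.766) / (1 + (-0.737)·0.766) = 0.0290/0.4355 = 0.0666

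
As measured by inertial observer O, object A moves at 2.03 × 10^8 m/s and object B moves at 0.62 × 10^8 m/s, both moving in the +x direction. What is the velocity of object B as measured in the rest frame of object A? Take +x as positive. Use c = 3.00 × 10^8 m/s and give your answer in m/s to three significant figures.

-1.64 × 10^8 m/s

β_A = 0.677, β_B = 0.207 (dividing each by c = 3.00 × 10^8 m/s).
Transform to A's frame with the inverse velocity-addition law: u' = (u − v)/(1 − uv/c²), taking u = β_B and v = β_A.
u' = (0.207 − 0.677) / (1 − (0.677)(0.207)) = -0.4700/0.8602 = -0.5464.
u' = -0.5464 × 3.00 × 10^8 m/s.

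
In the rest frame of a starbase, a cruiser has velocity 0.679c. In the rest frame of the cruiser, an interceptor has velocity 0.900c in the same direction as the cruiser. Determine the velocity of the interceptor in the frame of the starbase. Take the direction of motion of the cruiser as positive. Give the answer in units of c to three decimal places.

0.980c

With v = 0.679 and u' = 0.900 (in units of c),
u = (u' + v)/(1 + u'v/c²):
u = (0.900 + 0.679) / (1 + 0.900·0.679) = 1.5790/1.6111 = 0.9801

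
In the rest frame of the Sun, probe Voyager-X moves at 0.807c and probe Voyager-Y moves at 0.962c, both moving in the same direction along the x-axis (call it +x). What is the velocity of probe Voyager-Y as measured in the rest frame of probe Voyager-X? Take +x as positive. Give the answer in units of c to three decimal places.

β_A = 0.807, β_B = 0.962.
Transform to A's frame with the inverse velocity-addition law: u' = (u − v)/(1 − uv/c²), taking u = β_B and v = β_A.
u' = (0.962 − 0.807) / (1 − (0.807)(0.962)) = 0.1550/0.2237 = 0.6930.

+0.693c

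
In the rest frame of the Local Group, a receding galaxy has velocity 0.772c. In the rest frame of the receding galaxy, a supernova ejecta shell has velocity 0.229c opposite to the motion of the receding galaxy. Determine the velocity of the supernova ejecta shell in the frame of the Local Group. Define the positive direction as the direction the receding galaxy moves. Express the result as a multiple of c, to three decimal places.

With v = 0.772 and u' = -0.229 (in units of c),
u = (u' + v)/(1 + u'v/c²):
u = (-0.229 + 0.772) / (1 + (-0.229)·0.772) = 0.5430/0.8232 = 0.6596

+0.660c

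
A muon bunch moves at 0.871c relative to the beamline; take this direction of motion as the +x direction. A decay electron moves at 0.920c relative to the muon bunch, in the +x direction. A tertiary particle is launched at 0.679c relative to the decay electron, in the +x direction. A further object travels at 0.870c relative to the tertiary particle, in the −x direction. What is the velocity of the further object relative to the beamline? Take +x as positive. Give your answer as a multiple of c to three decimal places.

+0.984c

Apply u = (u' + v)/(1 + u'v/c²) successively, working outward toward the beamline.
Start: velocity of the muon bunch relative to the beamline = 0.8710c.
Compose with the decay electron (u' = 0.920 in the muon bunch frame): u_1 = (0.920 + 0.871) / (1 + 0.920·0.871) = 1.7910/1.8013 = 0.9943.
Compose with the tertiary particle (u' = 0.679 in the decay electron frame): u_2 = (0.679 + 0.994) / (1 + 0.679·0.994) = 1.6733/1.6751 = 0.9989.
Compose with the further object (u' = -0.870 in the tertiary particle frame): u_3 = (-0.870 + 0.999) / (1 + (-0.870)·0.999) = 0.1289/0.1310 = 0.9843.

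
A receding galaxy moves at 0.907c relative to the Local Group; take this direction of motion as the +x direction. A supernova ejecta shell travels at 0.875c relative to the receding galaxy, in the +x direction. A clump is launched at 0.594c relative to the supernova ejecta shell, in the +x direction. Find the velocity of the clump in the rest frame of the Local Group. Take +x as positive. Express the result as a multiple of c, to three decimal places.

0.998c

Apply u = (u' + v)/(1 + u'v/c²) successively, working outward toward the Local Group.
Start: velocity of the receding galaxy relative to the Local Group = 0.9070c.
Compose with the supernova ejecta shell (u' = 0.875 in the receding galaxy frame): u_1 = (0.875 + 0.907) / (1 + 0.875·0.907) = 1.7820/1.7936 = 0.9935.
Compose with the clump (u' = 0.594 in the supernova ejecta shell frame): u_2 = (0.594 + 0.994) / (1 + 0.594·0.994) = 1.5875/1.5902 = 0.9983.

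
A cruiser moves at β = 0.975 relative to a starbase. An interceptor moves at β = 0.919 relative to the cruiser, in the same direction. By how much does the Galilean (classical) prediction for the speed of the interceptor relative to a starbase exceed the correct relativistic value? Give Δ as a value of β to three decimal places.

Galilean: u_cl = 0.919 + 0.975 = 1.8940.
Relativistic: u_rel = (0.919 + 0.975) / (1 + 0.919·0.975) = 1.8940/1.8960 = 0.9989.
Δ = 1.8940 − 0.9989 = 0.8951.
(The classical prediction exceeds c; the relativistic result does not.)

Δ = 0.895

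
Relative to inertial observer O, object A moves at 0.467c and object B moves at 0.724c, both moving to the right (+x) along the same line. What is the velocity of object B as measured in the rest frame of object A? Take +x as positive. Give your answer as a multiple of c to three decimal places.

+0.388c

β_A = 0.467, β_B = 0.724.
Transform to A's frame with the inverse velocity-addition law: u' = (u − v)/(1 − uv/c²), taking u = β_B and v = β_A.
u' = (0.724 − 0.467) / (1 − (0.467)(0.724)) = 0.2570/0.6619 = 0.3883.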